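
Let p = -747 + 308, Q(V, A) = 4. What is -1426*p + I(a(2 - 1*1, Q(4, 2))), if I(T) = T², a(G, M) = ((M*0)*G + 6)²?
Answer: 627310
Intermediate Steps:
p = -439
a(G, M) = 36 (a(G, M) = (0*G + 6)² = (0 + 6)² = 6² = 36)
-1426*p + I(a(2 - 1*1, Q(4, 2))) = -1426*(-439) + 36² = 626014 + 1296 = 627310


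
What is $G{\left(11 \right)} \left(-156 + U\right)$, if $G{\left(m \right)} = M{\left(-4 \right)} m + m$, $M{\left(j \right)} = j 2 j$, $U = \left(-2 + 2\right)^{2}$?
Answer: $-56628$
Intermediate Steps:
$U = 0$ ($U = 0^{2} = 0$)
$M{\left(j \right)} = 2 j^{2}$ ($M{\left(j \right)} = 2 j j = 2 j^{2}$)
$G{\left(m \right)} = 33 m$ ($G{\left(m \right)} = 2 \left(-4\right)^{2} m + m = 2 \cdot 16 m + m = 32 m + m = 33 m$)
$G{\left(11 \right)} \left(-156 + U\right) = 33 \cdot 11 \left(-156 + 0\right) = 363 \left(-156\right) = -56628$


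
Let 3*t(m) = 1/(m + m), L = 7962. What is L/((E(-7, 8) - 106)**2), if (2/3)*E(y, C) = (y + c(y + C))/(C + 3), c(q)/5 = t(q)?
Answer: 5138144/7366467 ≈ 0.69750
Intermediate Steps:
t(m) = 1/(6*m) (t(m) = 1/(3*(m + m)) = 1/(3*((2*m))) = (1/(2*m))/3 = 1/(6*m))
c(q) = 5/(6*q) (c(q) = 5*(1/(6*q)) = 5/(6*q))
E(y, C) = 3*(y + 5/(6*(C + y)))/(2*(3 + C)) (E(y, C) = 3*((y + 5/(6*(y + C)))/(C + 3))/2 = 3*((y + 5/(6*(C + y)))/(3 + C))/2 = 3*(y + 5/(6*(C + y)))/(2*(3 + C)))
L/((E(-7, 8) - 106)**2) = 7962/(((5 + 6*(-7)*(8 - 7))/(4*(3 + 8)*(8 - 7)) - 106)**2) = 7962/(((1/4)*(5 + 6*(-7)*1)/(11*1) - 106)**2) = 7962/(((1/4)*(1/11)*1*(5 - 42) - 106)**2) = 7962/(((1/4)*(1/11)*1*(-37) - 106)**2) = 7962/((-37/44 - 106)**2) = 7962/((-4701/44)**2) = 7962/(22099401/1936) = 7962*(1936/22099401) = 5138144/7366467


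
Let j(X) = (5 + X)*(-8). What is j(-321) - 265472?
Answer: -262944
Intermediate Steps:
j(X) = -40 - 8*X
j(-321) - 265472 = (-40 - 8*(-321)) - 265472 = (-40 + 2568) - 265472 = 2528 - 265472 = -262944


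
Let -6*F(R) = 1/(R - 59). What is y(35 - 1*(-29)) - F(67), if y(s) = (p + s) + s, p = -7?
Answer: 5809/48 ≈ 121.02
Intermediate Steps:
F(R) = -1/(6*(-59 + R)) (F(R) = -1/(6*(R - 59)) = -1/(6*(-59 + R)))
y(s) = -7 + 2*s (y(s) = (-7 + s) + s = -7 + 2*s)
y(35 - 1*(-29)) - F(67) = (-7 + 2*(35 - 1*(-29))) - (-1)/(-354 + 6*67) = (-7 + 2*(35 + 29)) - (-1)/(-354 + 402) = (-7 + 2*64) - (-1)/48 = (-7 + 128) - (-1)/48 = 121 - 1*(-1/48) = 121 + 1/48 = 5809/48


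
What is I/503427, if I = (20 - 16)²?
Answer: 16/503427 ≈ 3.1782e-5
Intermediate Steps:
I = 16 (I = 4² = 16)
I/503427 = 16/503427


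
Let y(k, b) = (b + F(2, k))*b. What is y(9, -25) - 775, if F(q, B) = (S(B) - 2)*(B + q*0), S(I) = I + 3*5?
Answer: -5100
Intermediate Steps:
S(I) = 15 + I (S(I) = I + 15 = 15 + I)
F(q, B) = B*(13 + B) (F(q, B) = ((15 + B) - 2)*(B + q*0) = (13 + B)*(B + 0) = (13 + B)*B = B*(13 + B))
y(k, b) = b*(b + k*(13 + k)) (y(k, b) = (b + k*(13 + k))*b = b*(b + k*(13 + k)))
y(9, -25) - 775 = -25*(-25 + 9*(13 + 9)) - 775 = -25*(-25 + 9*22) - 775 = -25*(-25 + 198) - 775 = -25*173 - 775 = -4325 - 775 = -5100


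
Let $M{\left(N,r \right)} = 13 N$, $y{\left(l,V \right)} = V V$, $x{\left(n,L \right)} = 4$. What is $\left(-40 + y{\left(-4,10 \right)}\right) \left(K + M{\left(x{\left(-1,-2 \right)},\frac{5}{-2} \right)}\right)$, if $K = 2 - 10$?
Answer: $2640$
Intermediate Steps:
$y{\left(l,V \right)} = V^{2}$
$K = -8$ ($K = 2 - 10 = -8$)
$\left(-40 + y{\left(-4,10 \right)}\right) \left(K + M{\left(x{\left(-1,-2 \right)},\frac{5}{-2} \right)}\right) = \left(-40 + 10^{2}\right) \left(-8 + 13 \cdot 4\right) = \left(-40 + 100\right) \left(-8 + 52\right) = 60 \cdot 44 = 2640$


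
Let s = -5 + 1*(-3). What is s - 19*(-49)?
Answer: 923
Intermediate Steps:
s = -8 (s = -5 - 3 = -8)
s - 19*(-49) = -8 - 19*(-49) = -8 + 931 = 923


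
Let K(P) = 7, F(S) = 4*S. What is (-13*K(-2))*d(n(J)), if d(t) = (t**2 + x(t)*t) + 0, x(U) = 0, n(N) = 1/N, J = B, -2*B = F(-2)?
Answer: -91/16 ≈ -5.6875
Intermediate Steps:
B = 4 (B = -2*(-2) = -1/2*(-8) = 4)
J = 4
d(t) = t**2 (d(t) = (t**2 + 0*t) + 0 = (t**2 + 0) + 0 = t**2 + 0 = t**2)
(-13*K(-2))*d(n(J)) = (-13*7)*(1/4)**2 = -91*(1/4)**2 = -91*1/16 = -91/16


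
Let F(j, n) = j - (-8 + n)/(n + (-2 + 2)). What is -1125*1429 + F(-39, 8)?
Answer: -1607664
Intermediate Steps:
F(j, n) = j - (-8 + n)/n (F(j, n) = j - (-8 + n)/(n + 0) = j - (-8 + n)/n)
-1125*1429 + F(-39, 8) = -1125*1429 + (-1 - 39 + 8/8) = -1607625 + (-1 - 39 + 8*(⅛)) = -1607625 + (-1 - 39 + 1) = -1607625 - 39 = -1607664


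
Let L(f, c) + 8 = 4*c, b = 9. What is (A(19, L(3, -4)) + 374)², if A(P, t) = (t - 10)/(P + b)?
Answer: 27237961/196 ≈ 1.3897e+5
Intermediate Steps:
L(f, c) = -8 + 4*c
A(P, t) = (-10 + t)/(9 + P) (A(P, t) = (t - 10)/(P + 9) = (-10 + t)/(9 + P))
(A(19, L(3, -4)) + 374)² = ((-10 + (-8 + 4*(-4)))/(9 + 19) + 374)² = ((-10 + (-8 - 16))/28 + 374)² = ((-10 - 24)/28 + 374)² = ((1/28)*(-34) + 374)² = (-17/14 + 374)² = (5219/14)² = 27237961/196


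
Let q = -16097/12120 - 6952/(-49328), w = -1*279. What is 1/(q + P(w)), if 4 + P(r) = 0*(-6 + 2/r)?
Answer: -37365960/193824751 ≈ -0.19278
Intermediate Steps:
w = -279
P(r) = -4 (P(r) = -4 + 0*(-6 + 2/r) = -4 + 0 = -4)
q = -44360911/37365960 (q = -16097*1/12120 - 6952*(-1/49328) = -16097/12120 + 869/6166 = -44360911/37365960 ≈ -1.1872)
1/(q + P(w)) = 1/(-44360911/37365960 - 4) = 1/(-193824751/37365960) = -37365960/193824751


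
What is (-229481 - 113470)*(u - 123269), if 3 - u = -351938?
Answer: -78423291072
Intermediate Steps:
u = 351941 (u = 3 - 1*(-351938) = 3 + 351938 = 351941)
(-229481 - 113470)*(u - 123269) = (-229481 - 113470)*(351941 - 123269) = -342951*228672 = -78423291072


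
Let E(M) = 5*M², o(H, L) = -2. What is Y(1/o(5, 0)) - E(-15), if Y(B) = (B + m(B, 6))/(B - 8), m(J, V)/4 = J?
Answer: -19120/17 ≈ -1124.7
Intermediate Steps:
m(J, V) = 4*J
Y(B) = 5*B/(-8 + B) (Y(B) = (B + 4*B)/(B - 8) = (5*B)/(-8 + B) = 5*B/(-8 + B))
Y(1/o(5, 0)) - E(-15) = 5/(-2*(-8 + 1/(-2))) - 5*(-15)² = 5*(-½)/(-8 - ½) - 5*225 = 5*(-½)/(-17/2) - 1*1125 = 5*(-½)*(-2/17) - 1125 = 5/17 - 1125 = -19120/17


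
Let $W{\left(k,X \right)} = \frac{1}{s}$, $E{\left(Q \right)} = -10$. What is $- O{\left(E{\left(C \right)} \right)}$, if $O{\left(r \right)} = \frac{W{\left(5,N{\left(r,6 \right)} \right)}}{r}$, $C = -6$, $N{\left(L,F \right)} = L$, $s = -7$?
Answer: $- \frac{1}{70} \approx -0.014286$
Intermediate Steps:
$W{\left(k,X \right)} = - \frac{1}{7}$ ($W{\left(k,X \right)} = \frac{1}{-7} = - \frac{1}{7}$)
$O{\left(r \right)} = - \frac{1}{7 r}$
$- O{\left(E{\left(C \right)} \right)} = - \frac{-1}{7 \left(-10\right)} = - \frac{\left(-1\right) \left(-1\right)}{7 \cdot 10} = \left(-1\right) \frac{1}{70} = - \frac{1}{70}$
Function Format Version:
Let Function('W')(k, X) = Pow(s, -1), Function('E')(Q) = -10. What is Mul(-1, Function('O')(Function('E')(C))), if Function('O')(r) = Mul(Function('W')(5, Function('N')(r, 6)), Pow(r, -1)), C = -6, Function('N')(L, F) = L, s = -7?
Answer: Rational(-1, 70) ≈ -0.014286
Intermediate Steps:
Function('W')(k, X) = Rational(-1, 7) (Function('W')(k, X) = Pow(-7, -1) = Rational(-1, 7))
Function('O')(r) = Mul(Rational(-1, 7), Pow(r, -1))
Mul(-1, Function('O')(Function('E')(C))) = Mul(-1, Mul(Rational(-1, 7), Pow(-10, -1))) = Mul(-1, Mul(Rational(-1, 7), Rational(-1, 10))) = Mul(-1, Rational(1, 70)) = Rational(-1, 70)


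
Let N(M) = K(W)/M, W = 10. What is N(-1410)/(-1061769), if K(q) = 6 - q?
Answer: -2/748547145 ≈ -2.6718e-9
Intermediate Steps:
N(M) = -4/M (N(M) = (6 - 1*10)/M = (6 - 10)/M = -4/M)
N(-1410)/(-1061769) = -4/(-1410)/(-1061769) = -4*(-1/1410)*(-1/1061769) = (2/705)*(-1/1061769) = -2/748547145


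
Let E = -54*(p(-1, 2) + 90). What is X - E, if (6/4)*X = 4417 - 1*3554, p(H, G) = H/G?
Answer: 16225/3 ≈ 5408.3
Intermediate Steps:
E = -4833 (E = -54*(-1/2 + 90) = -54*179/2 = -4833)
X = 1726/3 (X = 2*(4417 - 1*3554)/3 = 2*(4417 - 3554)/3 = (2/3)*863 = 1726/3 ≈ 575.33)
X - E = 1726/3 - 1*(-4833) = 1726/3 + 4833 = 16225/3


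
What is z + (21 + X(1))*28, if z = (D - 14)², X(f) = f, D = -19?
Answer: 1705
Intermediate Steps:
z = 1089 (z = (-19 - 14)² = (-33)² = 1089)
z + (21 + X(1))*28 = 1089 + (21 + 1)*28 = 1089 + 22*28 = 1089 + 616 = 1705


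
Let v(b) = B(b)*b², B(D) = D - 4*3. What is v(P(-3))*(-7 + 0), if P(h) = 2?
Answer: 280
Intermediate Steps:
B(D) = -12 + D (B(D) = D - 12 = -12 + D)
v(b) = b²*(-12 + b) (v(b) = (-12 + b)*b² = b²*(-12 + b))
v(P(-3))*(-7 + 0) = (2²*(-12 + 2))*(-7 + 0) = (4*(-10))*(-7) = -40*(-7) = 280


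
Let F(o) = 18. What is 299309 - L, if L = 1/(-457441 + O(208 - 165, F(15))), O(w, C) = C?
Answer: 136910820708/457423 ≈ 2.9931e+5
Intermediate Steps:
L = -1/457423 (L = 1/(-457441 + 18) = 1/(-457423) = -1/457423 ≈ -2.1862e-6)
299309 - L = 299309 - 1*(-1/457423) = 299309 + 1/457423 = 136910820708/457423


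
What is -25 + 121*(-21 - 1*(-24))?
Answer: 338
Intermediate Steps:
-25 + 121*(-21 - 1*(-24)) = -25 + 121*(-21 + 24) = -25 + 121*3 = -25 + 363 = 338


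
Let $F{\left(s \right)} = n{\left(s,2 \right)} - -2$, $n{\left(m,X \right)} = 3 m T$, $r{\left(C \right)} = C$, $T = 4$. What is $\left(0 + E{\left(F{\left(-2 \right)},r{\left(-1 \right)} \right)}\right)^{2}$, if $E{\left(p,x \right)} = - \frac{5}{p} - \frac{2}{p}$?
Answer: $\frac{49}{484} \approx 0.10124$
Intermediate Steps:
$n{\left(m,X \right)} = 12 m$ ($n{\left(m,X \right)} = 3 m 4 = 12 m$)
$F{\left(s \right)} = 2 + 12 s$ ($F{\left(s \right)} = 12 s - -2 = 12 s + 2 = 2 + 12 s$)
$E{\left(p,x \right)} = - \frac{7}{p}$
$\left(0 + E{\left(F{\left(-2 \right)},r{\left(-1 \right)} \right)}\right)^{2} = \left(0 - \frac{7}{2 + 12 \left(-2\right)}\right)^{2} = \left(0 - \frac{7}{2 - 24}\right)^{2} = \left(0 - \frac{7}{-22}\right)^{2} = \left(0 - - \frac{7}{22}\right)^{2} = \left(0 + \frac{7}{22}\right)^{2} = \left(\frac{7}{22}\right)^{2} = \frac{49}{484}$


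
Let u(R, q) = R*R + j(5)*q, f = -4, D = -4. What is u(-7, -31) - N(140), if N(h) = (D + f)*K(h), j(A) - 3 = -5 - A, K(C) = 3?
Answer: 290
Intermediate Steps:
j(A) = -2 - A (j(A) = 3 + (-5 - A) = -2 - A)
N(h) = -24 (N(h) = (-4 - 4)*3 = -8*3 = -24)
u(R, q) = R**2 - 7*q (u(R, q) = R*R + (-2 - 1*5)*q = R**2 + (-2 - 5)*q = R**2 - 7*q)
u(-7, -31) - N(140) = ((-7)**2 - 7*(-31)) - 1*(-24) = (49 + 217) + 24 = 266 + 24 = 290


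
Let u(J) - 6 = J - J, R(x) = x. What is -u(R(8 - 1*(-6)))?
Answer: -6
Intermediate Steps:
u(J) = 6 (u(J) = 6 + (J - J) = 6 + 0 = 6)
-u(R(8 - 1*(-6))) = -1*6 = -6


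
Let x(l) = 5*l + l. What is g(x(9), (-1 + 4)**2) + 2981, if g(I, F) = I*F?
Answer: 3467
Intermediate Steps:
x(l) = 6*l
g(I, F) = F*I
g(x(9), (-1 + 4)**2) + 2981 = (-1 + 4)**2*(6*9) + 2981 = 3**2*54 + 2981 = 9*54 + 2981 = 486 + 2981 = 3467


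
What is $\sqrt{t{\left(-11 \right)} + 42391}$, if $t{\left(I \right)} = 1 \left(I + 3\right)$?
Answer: $\sqrt{42383} \approx 205.87$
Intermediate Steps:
$t{\left(I \right)} = 3 + I$ ($t{\left(I \right)} = 1 \left(3 + I\right) = 3 + I$)
$\sqrt{t{\left(-11 \right)} + 42391} = \sqrt{\left(3 - 11\right) + 42391} = \sqrt{-8 + 42391} = \sqrt{42383}$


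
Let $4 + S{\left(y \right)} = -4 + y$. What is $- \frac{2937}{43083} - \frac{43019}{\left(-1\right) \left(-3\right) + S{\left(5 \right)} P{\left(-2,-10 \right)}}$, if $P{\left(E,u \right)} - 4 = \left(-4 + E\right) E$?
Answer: $\frac{205917268}{215415} \approx 955.91$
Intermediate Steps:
$S{\left(y \right)} = -8 + y$ ($S{\left(y \right)} = -4 + \left(-4 + y\right) = -8 + y$)
$P{\left(E,u \right)} = 4 + E \left(-4 + E\right)$ ($P{\left(E,u \right)} = 4 + \left(-4 + E\right) E = 4 + E \left(-4 + E\right)$)
$- \frac{2937}{43083} - \frac{43019}{\left(-1\right) \left(-3\right) + S{\left(5 \right)} P{\left(-2,-10 \right)}} = - \frac{2937}{43083} - \frac{43019}{\left(-1\right) \left(-3\right) + \left(-8 + 5\right) \left(4 + \left(-2\right)^{2} - -8\right)} = \left(-2937\right) \frac{1}{43083} - \frac{43019}{3 - 3 \left(4 + 4 + 8\right)} = - \frac{979}{14361} - \frac{43019}{3 - 48} = - \frac{979}{14361} - \frac{43019}{-45} = - \frac{979}{14361} - - \frac{43019}{45} = - \frac{979}{14361} + \frac{43019}{45} = \frac{205917268}{215415}$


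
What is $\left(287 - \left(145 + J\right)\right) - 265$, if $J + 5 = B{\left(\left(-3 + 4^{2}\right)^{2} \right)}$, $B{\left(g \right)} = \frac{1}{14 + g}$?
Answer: $- \frac{21595}{183} \approx -118.01$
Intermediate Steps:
$J = - \frac{914}{183}$ ($J = -5 + \frac{1}{14 + \left(-3 + 4^{2}\right)^{2}} = -5 + \frac{1}{14 + \left(-3 + 16\right)^{2}} = -5 + \frac{1}{14 + 13^{2}} = -5 + \frac{1}{14 + 169} = -5 + \frac{1}{183} = - \frac{914}{183} \approx -4.9945$)
$\left(287 - \left(145 + J\right)\right) - 265 = \left(287 - \frac{25621}{183}\right) - 265 = \frac{26900}{183} - 265 = - \frac{21595}{183}$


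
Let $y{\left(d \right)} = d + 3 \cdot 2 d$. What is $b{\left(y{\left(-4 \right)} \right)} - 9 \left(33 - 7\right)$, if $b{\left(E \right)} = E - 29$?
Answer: $-291$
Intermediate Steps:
$y{\left(d \right)} = 7 d$ ($y{\left(d \right)} = d + 6 d = 7 d$)
$b{\left(E \right)} = -29 + E$ ($b{\left(E \right)} = E - 29 = -29 + E$)
$b{\left(y{\left(-4 \right)} \right)} - 9 \left(33 - 7\right) = \left(-29 + 7 \left(-4\right)\right) - 9 \left(33 - 7\right) = \left(-29 - 28\right) - 9 \cdot 26 = -57 - 234 = -291$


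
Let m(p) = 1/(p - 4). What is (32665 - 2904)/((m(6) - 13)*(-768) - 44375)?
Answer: -29761/34775 ≈ -0.85582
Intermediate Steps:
m(p) = 1/(-4 + p)
(32665 - 2904)/((m(6) - 13)*(-768) - 44375) = (32665 - 2904)/((1/(-4 + 6) - 13)*(-768) - 44375) = 29761/((1/2 - 13)*(-768) - 44375) = 29761/(-25/2*(-768) - 44375) = 29761/(9600 - 44375) = 29761/(-34775) = 29761*(-1/34775) = -29761/34775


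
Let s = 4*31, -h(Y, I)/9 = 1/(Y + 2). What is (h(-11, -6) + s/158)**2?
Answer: 19881/6241 ≈ 3.1855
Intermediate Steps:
h(Y, I) = -9/(2 + Y) (h(Y, I) = -9/(Y + 2) = -9/(2 + Y))
s = 124
(h(-11, -6) + s/158)**2 = (-9/(2 - 11) + 124/158)**2 = (-9/(-9) + 124*(1/158))**2 = (-9*(-1/9) + 62/79)**2 = (1 + 62/79)**2 = (141/79)**2 = 19881/6241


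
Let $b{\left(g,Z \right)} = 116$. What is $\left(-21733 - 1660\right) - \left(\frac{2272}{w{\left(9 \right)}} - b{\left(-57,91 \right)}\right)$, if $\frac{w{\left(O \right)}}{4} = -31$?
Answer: $- \frac{721019}{31} \approx -23259.0$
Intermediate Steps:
$w{\left(O \right)} = -124$ ($w{\left(O \right)} = 4 \left(-31\right) = -124$)
$\left(-21733 - 1660\right) - \left(\frac{2272}{w{\left(9 \right)}} - b{\left(-57,91 \right)}\right) = \left(-21733 - 1660\right) - \left(\frac{2272}{-124} - 116\right) = -23393 - \left(2272 \left(- \frac{1}{124}\right) - 116\right) = -23393 - \left(- \frac{568}{31} - 116\right) = -23393 - - \frac{4164}{31} = -23393 + \frac{4164}{31} = - \frac{721019}{31}$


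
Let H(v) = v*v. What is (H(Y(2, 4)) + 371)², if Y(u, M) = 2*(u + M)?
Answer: 265225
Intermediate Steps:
Y(u, M) = 2*M + 2*u (Y(u, M) = 2*(M + u) = 2*M + 2*u)
H(v) = v²
(H(Y(2, 4)) + 371)² = ((2*4 + 2*2)² + 371)² = ((8 + 4)² + 371)² = (12² + 371)² = (144 + 371)² = 515² = 265225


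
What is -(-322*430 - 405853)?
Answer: 544313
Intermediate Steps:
-(-322*430 - 405853) = -(-138460 - 405853) = -1*(-544313) = 544313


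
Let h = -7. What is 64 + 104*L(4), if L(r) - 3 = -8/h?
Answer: 3464/7 ≈ 494.86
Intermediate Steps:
L(r) = 29/7 (L(r) = 3 - 8/(-7) = 3 - 8*(-⅐) = 3 + 8/7 = 29/7)
64 + 104*L(4) = 64 + 104*(29/7) = 64 + 3016/7 = 3464/7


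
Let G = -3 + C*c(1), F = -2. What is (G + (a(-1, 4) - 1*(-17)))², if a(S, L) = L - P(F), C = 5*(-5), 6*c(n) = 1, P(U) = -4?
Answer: 11449/36 ≈ 318.03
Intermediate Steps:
c(n) = ⅙ (c(n) = (⅙)*1 = ⅙)
C = -25
a(S, L) = 4 + L (a(S, L) = L - 1*(-4) = L + 4 = 4 + L)
G = -43/6 (G = -3 - 25*⅙ = -3 - 25/6 = -43/6 ≈ -7.1667)
(G + (a(-1, 4) - 1*(-17)))² = (-43/6 + ((4 + 4) - 1*(-17)))² = (-43/6 + (8 + 17))² = (-43/6 + 25)² = (107/6)² = 11449/36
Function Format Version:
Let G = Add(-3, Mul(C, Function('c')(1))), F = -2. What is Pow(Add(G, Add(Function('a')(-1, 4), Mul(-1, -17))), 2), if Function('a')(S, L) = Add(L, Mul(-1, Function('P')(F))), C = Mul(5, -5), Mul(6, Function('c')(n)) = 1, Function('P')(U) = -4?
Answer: Rational(11449, 36) ≈ 318.03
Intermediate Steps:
Function('c')(n) = Rational(1, 6) (Function('c')(n) = Mul(Rational(1, 6), 1) = Rational(1, 6))
C = -25
Function('a')(S, L) = Add(4, L) (Function('a')(S, L) = Add(L, Mul(-1, -4)) = Add(L, 4) = Add(4, L))
G = Rational(-43, 6) (G = Add(-3, Mul(-25, Rational(1, 6))) = Add(-3, Rational(-25, 6)) = Rational(-43, 6) ≈ -7.1667)
Pow(Add(G, Add(Function('a')(-1, 4), Mul(-1, -17))), 2) = Pow(Add(Rational(-43, 6), Add(Add(4, 4), Mul(-1, -17))), 2) = Pow(Add(Rational(-43, 6), Add(8, 17)), 2) = Pow(Add(Rational(-43, 6), 25), 2) = Pow(Rational(107, 6), 2) = Rational(11449, 36)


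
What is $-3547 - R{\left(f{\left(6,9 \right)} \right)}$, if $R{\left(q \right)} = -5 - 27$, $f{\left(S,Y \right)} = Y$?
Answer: $-3515$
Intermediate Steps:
$R{\left(q \right)} = -32$ ($R{\left(q \right)} = -5 - 27 = -32$)
$-3547 - R{\left(f{\left(6,9 \right)} \right)} = -3547 - -32 = -3547 + 32 = -3515$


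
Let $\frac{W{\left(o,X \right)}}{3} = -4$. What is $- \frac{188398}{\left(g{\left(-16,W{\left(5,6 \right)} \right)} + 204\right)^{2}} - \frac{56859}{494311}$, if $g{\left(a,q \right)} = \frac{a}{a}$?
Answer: $- \frac{95516703253}{20773419775} \approx -4.598$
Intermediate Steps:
$W{\left(o,X \right)} = -12$ ($W{\left(o,X \right)} = 3 \left(-4\right) = -12$)
$g{\left(a,q \right)} = 1$
$- \frac{188398}{\left(g{\left(-16,W{\left(5,6 \right)} \right)} + 204\right)^{2}} - \frac{56859}{494311} = - \frac{188398}{\left(1 + 204\right)^{2}} - \frac{56859}{494311} = - \frac{188398}{205^{2}} - \frac{56859}{494311} = - \frac{188398}{42025} - \frac{56859}{494311} = - \frac{95516703253}{20773419775}$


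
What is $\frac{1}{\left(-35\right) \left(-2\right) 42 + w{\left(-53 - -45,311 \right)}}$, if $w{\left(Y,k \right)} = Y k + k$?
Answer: $\frac{1}{763} \approx 0.0013106$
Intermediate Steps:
$w{\left(Y,k \right)} = k + Y k$
$\frac{1}{\left(-35\right) \left(-2\right) 42 + w{\left(-53 - -45,311 \right)}} = \frac{1}{\left(-35\right) \left(-2\right) 42 + 311 \left(1 - 8\right)} = \frac{1}{70 \cdot 42 + 311 \left(1 + \left(-53 + 45\right)\right)} = \frac{1}{2940 + 311 \left(1 - 8\right)} = \frac{1}{2940 + 311 \left(-7\right)} = \frac{1}{2940 - 2177} = \frac{1}{763}$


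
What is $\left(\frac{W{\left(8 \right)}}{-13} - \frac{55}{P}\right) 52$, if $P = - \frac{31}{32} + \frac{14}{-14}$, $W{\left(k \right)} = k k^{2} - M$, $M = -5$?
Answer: $- \frac{38764}{63} \approx -615.3$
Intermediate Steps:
$W{\left(k \right)} = 5 + k^{3}$ ($W{\left(k \right)} = k k^{2} - -5 = k^{3} + 5 = 5 + k^{3}$)
$P = - \frac{63}{32}$ ($P = \left(-31\right) \frac{1}{32} + 14 \left(- \frac{1}{14}\right) = - \frac{31}{32} - 1 = - \frac{63}{32} \approx -1.9688$)
$\left(\frac{W{\left(8 \right)}}{-13} - \frac{55}{P}\right) 52 = \left(\frac{5 + 8^{3}}{-13} - \frac{55}{- \frac{63}{32}}\right) 52 = \left(\left(5 + 512\right) \left(- \frac{1}{13}\right) - - \frac{1760}{63}\right) 52 = \left(517 \left(- \frac{1}{13}\right) + \frac{1760}{63}\right) 52 = \left(- \frac{517}{13} + \frac{1760}{63}\right) 52 = \left(- \frac{9691}{819}\right) 52 = - \frac{38764}{63}$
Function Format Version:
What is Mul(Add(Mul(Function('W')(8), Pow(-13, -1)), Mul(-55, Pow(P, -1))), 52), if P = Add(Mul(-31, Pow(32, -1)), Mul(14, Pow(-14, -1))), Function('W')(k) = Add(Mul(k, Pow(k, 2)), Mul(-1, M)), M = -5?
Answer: Rational(-38764, 63) ≈ -615.30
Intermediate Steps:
Function('W')(k) = Add(5, Pow(k, 3)) (Function('W')(k) = Add(Mul(k, Pow(k, 2)), Mul(-1, -5)) = Add(Pow(k, 3), 5) = Add(5, Pow(k, 3)))
P = Rational(-63, 32) (P = Add(Mul(-31, Rational(1, 32)), Mul(14, Rational(-1, 14))) = Add(Rational(-31, 32), -1) = Rational(-63, 32) ≈ -1.9688)
Mul(Add(Mul(Function('W')(8), Pow(-13, -1)), Mul(-55, Pow(P, -1))), 52) = Mul(Add(Mul(Add(5, Pow(8, 3)), Pow(-13, -1)), Mul(-55, Pow(Rational(-63, 32), -1))), 52) = Mul(Add(Mul(Add(5, 512), Rational(-1, 13)), Mul(-55, Rational(-32, 63))), 52) = Mul(Add(Mul(517, Rational(-1, 13)), Rational(1760, 63)), 52) = Mul(Add(Rational(-517, 13), Rational(1760, 63)), 52) = Mul(Rational(-9691, 819), 52) = Rational(-38764, 63)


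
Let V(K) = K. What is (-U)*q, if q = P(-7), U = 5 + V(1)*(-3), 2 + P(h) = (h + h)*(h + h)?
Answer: -388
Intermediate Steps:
P(h) = -2 + 4*h**2 (P(h) = -2 + (h + h)*(h + h) = -2 + (2*h)*(2*h) = -2 + 4*h**2)
U = 2 (U = 5 + 1*(-3) = 5 - 3 = 2)
q = 194 (q = -2 + 4*(-7)**2 = -2 + 4*49 = -2 + 196 = 194)
(-U)*q = -1*2*194 = -2*194 = -388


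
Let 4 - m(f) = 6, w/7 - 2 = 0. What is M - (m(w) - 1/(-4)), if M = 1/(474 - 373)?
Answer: 711/404 ≈ 1.7599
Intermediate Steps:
w = 14 (w = 14 + 7*0 = 14 + 0 = 14)
M = 1/101 ≈ 0.0099010
m(f) = -2 (m(f) = 4 - 1*6 = 4 - 6 = -2)
M - (m(w) - 1/(-4)) = 1/101 - (-2 - 1/(-4)) = 1/101 - (-2 - 1*(-¼)) = 1/101 - (-2 + ¼) = 1/101 - 1*(-7/4) = 1/101 + 7/4 = 711/404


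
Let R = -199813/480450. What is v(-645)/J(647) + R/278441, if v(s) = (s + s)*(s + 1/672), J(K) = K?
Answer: 6233297167217252009/4847007483200400 ≈ 1286.0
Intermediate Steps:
R = -199813/480450 (R = -199813*1/480450 = -199813/480450 ≈ -0.41589)
v(s) = 2*s*(1/672 + s) (v(s) = (2*s)*(s + 1/672) = (2*s)*(1/672 + s) = 2*s*(1/672 + s))
v(-645)/J(647) + R/278441 = ((1/336)*(-645)*(1 + 672*(-645)))/647 - 199813/480450/278441 = ((1/336)*(-645)*(1 - 433440))*(1/647) - 199813/480450*1/278441 = ((1/336)*(-645)*(-433439))*(1/647) - 199813/133776978450 = (93189385/112)*(1/647) - 199813/133776978450 = 93189385/72464 - 199813/133776978450 = 6233297167217252009/4847007483200400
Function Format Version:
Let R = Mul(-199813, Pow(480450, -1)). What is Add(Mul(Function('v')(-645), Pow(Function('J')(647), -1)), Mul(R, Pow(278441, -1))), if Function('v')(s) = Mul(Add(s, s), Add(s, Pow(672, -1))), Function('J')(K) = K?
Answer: Rational(6233297167217252009, 4847007483200400) ≈ 1286.0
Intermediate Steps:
R = Rational(-199813, 480450) (R = Mul(-199813, Rational(1, 480450)) = Rational(-199813, 480450) ≈ -0.41589)
Function('v')(s) = Mul(2, s, Add(Rational(1, 672), s)) (Function('v')(s) = Mul(Mul(2, s), Add(s, Rational(1, 672))) = Mul(Mul(2, s), Add(Rational(1, 672), s)) = Mul(2, s, Add(Rational(1, 672), s)))
Add(Mul(Function('v')(-645), Pow(Function('J')(647), -1)), Mul(R, Pow(278441, -1))) = Add(Mul(Mul(Rational(1, 336), -645, Add(1, Mul(672, -645))), Pow(647, -1)), Mul(Rational(-199813, 480450), Pow(278441, -1))) = Add(Mul(Mul(Rational(1, 336), -645, Add(1, -433440)), Rational(1, 647)), Mul(Rational(-199813, 480450), Rational(1, 278441))) = Add(Mul(Mul(Rational(1, 336), -645, -433439), Rational(1, 647)), Rational(-199813, 133776978450)) = Add(Mul(Rational(93189385, 112), Rational(1, 647)), Rational(-199813, 133776978450)) = Add(Rational(93189385, 72464), Rational(-199813, 133776978450)) = Rational(6233297167217252009, 4847007483200400)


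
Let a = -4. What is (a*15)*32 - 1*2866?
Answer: -4786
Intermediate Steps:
(a*15)*32 - 1*2866 = -4*15*32 - 1*2866 = -60*32 - 2866 = -1920 - 2866 = -4786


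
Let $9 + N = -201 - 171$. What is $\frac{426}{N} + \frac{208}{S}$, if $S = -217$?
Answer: $- \frac{57230}{27559} \approx -2.0766$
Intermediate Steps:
$N = -381$ ($N = -9 - 372 = -381$)
$\frac{426}{N} + \frac{208}{S} = \frac{426}{-381} + \frac{208}{-217} = 426 \left(- \frac{1}{381}\right) + 208 \left(- \frac{1}{217}\right) = - \frac{142}{127} - \frac{208}{217} = - \frac{57230}{27559}$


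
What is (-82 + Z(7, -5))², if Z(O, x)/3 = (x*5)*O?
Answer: 368449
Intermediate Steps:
Z(O, x) = 15*O*x (Z(O, x) = 3*((x*5)*O) = 3*((5*x)*O) = 3*(5*O*x) = 15*O*x)
(-82 + Z(7, -5))² = (-82 + 15*7*(-5))² = (-82 - 525)² = (-607)² = 368449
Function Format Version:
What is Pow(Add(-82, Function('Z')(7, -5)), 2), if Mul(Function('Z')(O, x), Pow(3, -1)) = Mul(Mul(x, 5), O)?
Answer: 368449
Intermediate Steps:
Function('Z')(O, x) = Mul(15, O, x) (Function('Z')(O, x) = Mul(3, Mul(Mul(x, 5), O)) = Mul(3, Mul(Mul(5, x), O)) = Mul(3, Mul(5, O, x)) = Mul(15, O, x))
Pow(Add(-82, Function('Z')(7, -5)), 2) = Pow(Add(-82, Mul(15, 7, -5)), 2) = Pow(Add(-82, -525), 2) = Pow(-607, 2) = 368449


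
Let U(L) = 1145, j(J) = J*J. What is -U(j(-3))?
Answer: -1145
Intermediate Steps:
j(J) = J²
-U(j(-3)) = -1*1145 = -1145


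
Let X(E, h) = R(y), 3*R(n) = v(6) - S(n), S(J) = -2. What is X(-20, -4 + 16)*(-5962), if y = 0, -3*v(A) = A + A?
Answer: 11924/3 ≈ 3974.7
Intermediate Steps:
v(A) = -2*A/3 (v(A) = -(A + A)/3 = -2*A/3)
R(n) = -⅔ (R(n) = (-⅔*6 - 1*(-2))/3 = (-4 + 2)/3 = (⅓)*(-2) = -⅔)
X(E, h) = -⅔
X(-20, -4 + 16)*(-5962) = -⅔*(-5962) = 11924/3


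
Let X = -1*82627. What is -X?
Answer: 82627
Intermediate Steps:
X = -82627
-X = -1*(-82627) = 82627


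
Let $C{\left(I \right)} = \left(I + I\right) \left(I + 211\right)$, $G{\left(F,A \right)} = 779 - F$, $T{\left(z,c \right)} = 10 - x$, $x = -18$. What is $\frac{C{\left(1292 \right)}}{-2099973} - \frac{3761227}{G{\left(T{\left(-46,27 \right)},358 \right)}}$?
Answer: $- \frac{2633797281541}{525693241} \approx -5010.1$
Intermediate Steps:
$T{\left(z,c \right)} = 28$ ($T{\left(z,c \right)} = 10 - -18 = 10 + 18 = 28$)
$C{\left(I \right)} = 2 I \left(211 + I\right)$
$\frac{C{\left(1292 \right)}}{-2099973} - \frac{3761227}{G{\left(T{\left(-46,27 \right)},358 \right)}} = \frac{2 \cdot 1292 \left(211 + 1292\right)}{-2099973} - \frac{3761227}{779 - 28} = 2 \cdot 1292 \cdot 1503 \left(- \frac{1}{2099973}\right) - \frac{3761227}{779 - 28} = 3883752 \left(- \frac{1}{2099973}\right) - \frac{3761227}{751} = - \frac{1294584}{699991} - \frac{3761227}{751} = - \frac{2633797281541}{525693241}$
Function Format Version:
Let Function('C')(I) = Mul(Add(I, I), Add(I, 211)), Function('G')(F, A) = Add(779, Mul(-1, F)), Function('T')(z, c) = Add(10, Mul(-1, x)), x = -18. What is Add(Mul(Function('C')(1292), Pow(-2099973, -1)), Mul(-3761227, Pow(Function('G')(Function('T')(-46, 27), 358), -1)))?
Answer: Rational(-2633797281541, 525693241) ≈ -5010.1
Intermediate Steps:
Function('T')(z, c) = 28 (Function('T')(z, c) = Add(10, Mul(-1, -18)) = Add(10, 18) = 28)
Function('C')(I) = Mul(2, I, Add(211, I)) (Function('C')(I) = Mul(Mul(2, I), Add(211, I)) = Mul(2, I, Add(211, I)))
Add(Mul(Function('C')(1292), Pow(-2099973, -1)), Mul(-3761227, Pow(Function('G')(Function('T')(-46, 27), 358), -1))) = Add(Mul(Mul(2, 1292, Add(211, 1292)), Pow(-2099973, -1)), Mul(-3761227, Pow(Add(779, Mul(-1, 28)), -1))) = Add(Mul(Mul(2, 1292, 1503), Rational(-1, 2099973)), Mul(-3761227, Pow(Add(779, -28), -1))) = Add(Mul(3883752, Rational(-1, 2099973)), Mul(-3761227, Pow(751, -1))) = Add(Rational(-1294584, 699991), Mul(-3761227, Rational(1, 751))) = Add(Rational(-1294584, 699991), Rational(-3761227, 751)) = Rational(-2633797281541, 525693241)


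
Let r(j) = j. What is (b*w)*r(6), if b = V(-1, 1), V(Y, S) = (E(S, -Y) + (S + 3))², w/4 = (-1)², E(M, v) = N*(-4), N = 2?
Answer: 384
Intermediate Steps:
E(M, v) = -8 (E(M, v) = 2*(-4) = -8)
w = 4 (w = 4*(-1)² = 4*1 = 4)
V(Y, S) = (-5 + S)² (V(Y, S) = (-8 + (S + 3))² = (-8 + (3 + S))² = (-5 + S)²)
b = 16 (b = (-5 + 1)² = (-4)² = 16)
(b*w)*r(6) = (16*4)*6 = 64*6 = 384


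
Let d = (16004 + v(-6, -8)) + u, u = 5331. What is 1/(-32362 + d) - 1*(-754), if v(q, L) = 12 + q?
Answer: 8309833/11021 ≈ 754.00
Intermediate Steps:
d = 21341 (d = (16004 + (12 - 6)) + 5331 = (16004 + 6) + 5331 = 16010 + 5331 = 21341)
1/(-32362 + d) - 1*(-754) = 1/(-32362 + 21341) - 1*(-754) = 1/(-11021) + 754 = -1/11021 + 754 = 8309833/11021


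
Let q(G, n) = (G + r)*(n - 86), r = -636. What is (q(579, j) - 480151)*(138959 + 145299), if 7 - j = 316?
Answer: -130086694088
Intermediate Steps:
j = -309 (j = 7 - 1*316 = 7 - 316 = -309)
q(G, n) = (-636 + G)*(-86 + n) (q(G, n) = (G - 636)*(n - 86) = (-636 + G)*(-86 + n))
(q(579, j) - 480151)*(138959 + 145299) = ((54696 - 636*(-309) - 86*579 + 579*(-309)) - 480151)*(138959 + 145299) = ((54696 + 196524 - 49794 - 178911) - 480151)*284258 = (22515 - 480151)*284258 = -457636*284258 = -130086694088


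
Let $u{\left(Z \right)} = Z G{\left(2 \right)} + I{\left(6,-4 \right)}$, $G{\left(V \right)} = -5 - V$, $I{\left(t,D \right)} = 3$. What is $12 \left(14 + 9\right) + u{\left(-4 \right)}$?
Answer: $307$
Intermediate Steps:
$u{\left(Z \right)} = 3 - 7 Z$ ($u{\left(Z \right)} = Z \left(-5 - 2\right) + 3 = Z \left(-7\right) + 3 = - 7 Z + 3 = 3 - 7 Z$)
$12 \left(14 + 9\right) + u{\left(-4 \right)} = 12 \left(14 + 9\right) + \left(3 - -28\right) = 12 \cdot 23 + \left(3 + 28\right) = 276 + 31 = 307$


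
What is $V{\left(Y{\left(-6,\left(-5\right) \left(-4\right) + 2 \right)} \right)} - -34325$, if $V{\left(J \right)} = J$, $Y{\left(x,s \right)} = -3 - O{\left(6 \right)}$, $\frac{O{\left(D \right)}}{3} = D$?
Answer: $34304$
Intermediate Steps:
$O{\left(D \right)} = 3 D$
$Y{\left(x,s \right)} = -21$ ($Y{\left(x,s \right)} = -3 - 3 \cdot 6 = -3 - 18 = -21$)
$V{\left(Y{\left(-6,\left(-5\right) \left(-4\right) + 2 \right)} \right)} - -34325 = -21 - -34325 = -21 + 34325 = 34304$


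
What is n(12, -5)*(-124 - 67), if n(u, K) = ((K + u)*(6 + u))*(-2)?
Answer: 48132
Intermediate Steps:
n(u, K) = -2*(6 + u)*(K + u) (n(u, K) = ((6 + u)*(K + u))*(-2) = -2*(6 + u)*(K + u))
n(12, -5)*(-124 - 67) = (-12*(-5) - 12*12 - 2*12² - 2*(-5)*12)*(-124 - 67) = (60 - 144 - 2*144 + 120)*(-191) = (60 - 144 - 288 + 120)*(-191) = -252*(-191) = 48132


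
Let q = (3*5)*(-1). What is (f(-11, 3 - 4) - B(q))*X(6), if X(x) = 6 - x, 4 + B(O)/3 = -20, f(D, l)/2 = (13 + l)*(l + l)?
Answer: 0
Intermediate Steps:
q = -15 (q = 15*(-1) = -15)
f(D, l) = 4*l*(13 + l) (f(D, l) = 2*((13 + l)*(l + l)) = 2*((13 + l)*(2*l)) = 2*(2*l*(13 + l)) = 4*l*(13 + l))
B(O) = -72 (B(O) = -12 + 3*(-20) = -12 - 60 = -72)
(f(-11, 3 - 4) - B(q))*X(6) = (4*(3 - 4)*(13 + (3 - 4)) - 1*(-72))*(6 - 1*6) = (4*(-1)*(13 - 1) + 72)*(6 - 6) = (4*(-1)*12 + 72)*0 = (-48 + 72)*0 = 24*0 = 0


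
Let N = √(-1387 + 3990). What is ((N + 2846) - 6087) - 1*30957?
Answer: -34198 + √2603 ≈ -34147.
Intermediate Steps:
N = √2603 ≈ 51.020
((N + 2846) - 6087) - 1*30957 = ((√2603 + 2846) - 6087) - 1*30957 = ((2846 + √2603) - 6087) - 30957 = (-3241 + √2603) - 30957 = -34198 + √2603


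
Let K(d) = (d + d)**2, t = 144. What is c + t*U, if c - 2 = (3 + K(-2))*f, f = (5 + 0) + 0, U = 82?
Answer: 11905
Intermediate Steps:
K(d) = 4*d**2 (K(d) = (2*d)**2 = 4*d**2)
f = 5 (f = 5 + 0 = 5)
c = 97 (c = 2 + (3 + 4*(-2)**2)*5 = 2 + (3 + 4*4)*5 = 2 + (3 + 16)*5 = 2 + 19*5 = 2 + 95 = 97)
c + t*U = 97 + 144*82 = 97 + 11808 = 11905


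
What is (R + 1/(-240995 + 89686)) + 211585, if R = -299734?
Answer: -13337737042/151309 ≈ -88149.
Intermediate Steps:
(R + 1/(-240995 + 89686)) + 211585 = (-299734 + 1/(-240995 + 89686)) + 211585 = (-299734 + 1/(-151309)) + 211585 = (-299734 - 1/151309) + 211585 = -45352451807/151309 + 211585 = -13337737042/151309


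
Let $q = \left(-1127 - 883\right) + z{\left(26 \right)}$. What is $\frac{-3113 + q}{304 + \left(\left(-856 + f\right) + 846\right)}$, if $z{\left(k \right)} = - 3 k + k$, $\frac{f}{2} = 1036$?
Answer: $- \frac{5175}{2366} \approx -2.1872$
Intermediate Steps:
$f = 2072$ ($f = 2 \cdot 1036 = 2072$)
$z{\left(k \right)} = - 2 k$
$q = -2062$ ($q = \left(-1127 - 883\right) - 52 = -2010 - 52 = -2062$)
$\frac{-3113 + q}{304 + \left(\left(-856 + f\right) + 846\right)} = \frac{-3113 - 2062}{304 + \left(\left(-856 + 2072\right) + 846\right)} = - \frac{5175}{304 + \left(1216 + 846\right)} = - \frac{5175}{304 + 2062} = - \frac{5175}{2366}$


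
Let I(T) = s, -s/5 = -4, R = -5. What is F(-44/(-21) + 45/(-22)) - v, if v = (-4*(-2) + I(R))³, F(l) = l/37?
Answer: -375247465/17094 ≈ -21952.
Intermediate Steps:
s = 20 (s = -5*(-4) = 20)
F(l) = l/37 (F(l) = l*(1/37) = l/37)
I(T) = 20
v = 21952 (v = (-4*(-2) + 20)³ = (8 + 20)³ = 28³ = 21952)
F(-44/(-21) + 45/(-22)) - v = (-44/(-21) + 45/(-22))/37 - 1*21952 = (-44*(-1/21) + 45*(-1/22))/37 - 21952 = (44/21 - 45/22)/37 - 21952 = (1/37)*(23/462) - 21952 = 23/17094 - 21952 = -375247465/17094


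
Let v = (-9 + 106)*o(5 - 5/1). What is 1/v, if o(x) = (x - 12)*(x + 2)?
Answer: -1/2328 ≈ -0.00042955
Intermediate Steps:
o(x) = (-12 + x)*(2 + x)
v = -2328 (v = (-9 + 106)*(-24 + (5 - 5/1)**2 - 10*(5 - 5/1)) = 97*(-24 + (5 - 5*1)**2 - 10*(5 - 5*1)) = 97*(-24 + (5 - 5)**2 - 10*(5 - 5)) = 97*(-24 + 0**2 - 10*0) = 97*(-24 + 0 + 0) = 97*(-24) = -2328)
1/v = 1/(-2328) = -1/2328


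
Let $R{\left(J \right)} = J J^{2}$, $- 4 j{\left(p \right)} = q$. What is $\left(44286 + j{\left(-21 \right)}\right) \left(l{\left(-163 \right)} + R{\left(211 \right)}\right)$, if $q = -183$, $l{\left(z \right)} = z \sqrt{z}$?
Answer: $\frac{1665797602437}{4} - \frac{28904301 i \sqrt{163}}{4} \approx 4.1645 \cdot 10^{11} - 9.2256 \cdot 10^{7} i$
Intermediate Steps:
$l{\left(z \right)} = z^{\frac{3}{2}}$
$j{\left(p \right)} = \frac{183}{4}$ ($j{\left(p \right)} = \left(- \frac{1}{4}\right) \left(-183\right) = \frac{183}{4}$)
$R{\left(J \right)} = J^{3}$
$\left(44286 + j{\left(-21 \right)}\right) \left(l{\left(-163 \right)} + R{\left(211 \right)}\right) = \left(44286 + \frac{183}{4}\right) \left(\left(-163\right)^{\frac{3}{2}} + 211^{3}\right) = \frac{177327 \left(- 163 i \sqrt{163} + 9393931\right)}{4} = \frac{177327 \left(9393931 - 163 i \sqrt{163}\right)}{4} = \frac{1665797602437}{4} - \frac{28904301 i \sqrt{163}}{4}$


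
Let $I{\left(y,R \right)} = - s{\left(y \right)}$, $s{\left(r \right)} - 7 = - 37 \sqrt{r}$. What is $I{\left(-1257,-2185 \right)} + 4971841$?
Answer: $4971834 + 37 i \sqrt{1257} \approx 4.9718 \cdot 10^{6} + 1311.8 i$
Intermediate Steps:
$s{\left(r \right)} = 7 - 37 \sqrt{r}$
$I{\left(y,R \right)} = -7 + 37 \sqrt{y}$ ($I{\left(y,R \right)} = - (7 - 37 \sqrt{y}) = -7 + 37 \sqrt{y}$)
$I{\left(-1257,-2185 \right)} + 4971841 = \left(-7 + 37 \sqrt{-1257}\right) + 4971841 = \left(-7 + 37 i \sqrt{1257}\right) + 4971841 = 4971834 + 37 i \sqrt{1257}$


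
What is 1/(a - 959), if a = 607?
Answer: -1/352 ≈ -0.0028409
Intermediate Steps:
1/(a - 959) = 1/(607 - 959) = 1/(-352) = -1/352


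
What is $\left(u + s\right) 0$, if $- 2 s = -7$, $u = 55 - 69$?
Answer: $0$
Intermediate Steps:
$u = -14$
$s = \frac{7}{2}$ ($s = \left(- \frac{1}{2}\right) \left(-7\right) = \frac{7}{2} \approx 3.5$)
$\left(u + s\right) 0 = \left(-14 + \frac{7}{2}\right) 0 = \left(- \frac{21}{2}\right) 0 = 0$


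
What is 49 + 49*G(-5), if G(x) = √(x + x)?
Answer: 49 + 49*I*√10 ≈ 49.0 + 154.95*I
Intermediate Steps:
G(x) = √2*√x (G(x) = √(2*x) = √2*√x)
49 + 49*G(-5) = 49 + 49*(√2*√(-5)) = 49 + 49*(√2*(I*√5)) = 49 + 49*(I*√10) = 49 + 49*I*√10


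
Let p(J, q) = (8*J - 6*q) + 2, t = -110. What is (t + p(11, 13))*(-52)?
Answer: 5096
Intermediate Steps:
p(J, q) = 2 - 6*q + 8*J (p(J, q) = (-6*q + 8*J) + 2 = 2 - 6*q + 8*J)
(t + p(11, 13))*(-52) = (-110 + (2 - 6*13 + 8*11))*(-52) = (-110 + (2 - 78 + 88))*(-52) = (-110 + 12)*(-52) = -98*(-52) = 5096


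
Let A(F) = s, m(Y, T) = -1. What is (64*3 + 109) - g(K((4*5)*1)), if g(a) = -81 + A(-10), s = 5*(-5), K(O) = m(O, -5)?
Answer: 407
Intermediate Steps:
K(O) = -1
s = -25
A(F) = -25
g(a) = -106 (g(a) = -81 - 25 = -106)
(64*3 + 109) - g(K((4*5)*1)) = (64*3 + 109) - 1*(-106) = (192 + 109) + 106 = 301 + 106 = 407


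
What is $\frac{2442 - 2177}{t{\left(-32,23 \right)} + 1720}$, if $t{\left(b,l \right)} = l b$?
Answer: $\frac{265}{984} \approx 0.26931$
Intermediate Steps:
$t{\left(b,l \right)} = b l$
$\frac{2442 - 2177}{t{\left(-32,23 \right)} + 1720} = \frac{2442 - 2177}{\left(-32\right) 23 + 1720} = \frac{265}{-736 + 1720} = \frac{265}{984}$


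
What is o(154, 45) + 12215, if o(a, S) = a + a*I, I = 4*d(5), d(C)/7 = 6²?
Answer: 167601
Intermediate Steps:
d(C) = 252 (d(C) = 7*6² = 7*36 = 252)
I = 1008 (I = 4*252 = 1008)
o(a, S) = 1009*a (o(a, S) = a + a*1008 = a + 1008*a = 1009*a)
o(154, 45) + 12215 = 1009*154 + 12215 = 155386 + 12215 = 167601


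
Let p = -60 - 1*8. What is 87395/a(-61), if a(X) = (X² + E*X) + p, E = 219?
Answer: -87395/9706 ≈ -9.0042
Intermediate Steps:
p = -68 (p = -60 - 8 = -68)
a(X) = -68 + X² + 219*X (a(X) = (X² + 219*X) - 68 = -68 + X² + 219*X)
87395/a(-61) = 87395/(-68 + (-61)² + 219*(-61)) = 87395/(-68 + 3721 - 13359) = 87395/(-9706) = 87395*(-1/9706) = -87395/9706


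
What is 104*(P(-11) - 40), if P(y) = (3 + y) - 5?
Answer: -5512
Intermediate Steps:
P(y) = -2 + y
104*(P(-11) - 40) = 104*((-2 - 11) - 40) = 104*(-13 - 40) = 104*(-53) = -5512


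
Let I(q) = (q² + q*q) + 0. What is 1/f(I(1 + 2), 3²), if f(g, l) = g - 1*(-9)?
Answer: 1/27 ≈ 0.037037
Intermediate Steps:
I(q) = 2*q² (I(q) = (q² + q²) + 0 = 2*q² + 0 = 2*q²)
f(g, l) = 9 + g (f(g, l) = g + 9 = 9 + g)
1/f(I(1 + 2), 3²) = 1/(9 + 2*(1 + 2)²) = 1/(9 + 2*3²) = 1/(9 + 2*9) = 1/(9 + 18) = 1/27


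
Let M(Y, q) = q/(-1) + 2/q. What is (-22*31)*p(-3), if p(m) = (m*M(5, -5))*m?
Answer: -141174/5 ≈ -28235.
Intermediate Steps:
M(Y, q) = -q + 2/q (M(Y, q) = q*(-1) + 2/q = -q + 2/q)
p(m) = 23*m²/5 (p(m) = (m*(-1*(-5) + 2/(-5)))*m = (m*(5 + 2*(-⅕)))*m = (m*(5 - ⅖))*m = (m*(23/5))*m = (23*m/5)*m = 23*m²/5)
(-22*31)*p(-3) = (-22*31)*((23/5)*(-3)²) = -15686*9/5 = -682*207/5 = -141174/5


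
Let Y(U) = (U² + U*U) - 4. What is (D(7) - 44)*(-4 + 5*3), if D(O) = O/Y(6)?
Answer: -32835/68 ≈ -482.87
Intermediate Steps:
Y(U) = -4 + 2*U² (Y(U) = (U² + U²) - 4 = 2*U² - 4 = -4 + 2*U²)
D(O) = O/68 (D(O) = O/(-4 + 2*6²) = O/(-4 + 2*36) = O/(-4 + 72) = O/68)
(D(7) - 44)*(-4 + 5*3) = ((1/68)*7 - 44)*(-4 + 5*3) = (7/68 - 44)*(-4 + 15) = -2985/68*11 = -32835/68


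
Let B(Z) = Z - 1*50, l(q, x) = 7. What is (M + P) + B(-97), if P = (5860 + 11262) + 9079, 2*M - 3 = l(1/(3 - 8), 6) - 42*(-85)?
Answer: 27844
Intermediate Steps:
B(Z) = -50 + Z (B(Z) = Z - 50 = -50 + Z)
M = 1790 (M = 3/2 + (7 - 42*(-85))/2 = 3/2 + (7 + 3570)/2 = 3/2 + (½)*3577 = 3/2 + 3577/2 = 1790)
P = 26201 (P = 17122 + 9079 = 26201)
(M + P) + B(-97) = (1790 + 26201) + (-50 - 97) = 27991 - 147 = 27844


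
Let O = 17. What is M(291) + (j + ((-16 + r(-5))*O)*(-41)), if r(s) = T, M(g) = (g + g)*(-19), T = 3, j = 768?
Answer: -1229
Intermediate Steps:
M(g) = -38*g (M(g) = (2*g)*(-19) = -38*g)
r(s) = 3
M(291) + (j + ((-16 + r(-5))*O)*(-41)) = -38*291 + (768 + ((-16 + 3)*17)*(-41)) = -11058 + (768 - 13*17*(-41)) = -11058 + (768 - 221*(-41)) = -11058 + (768 + 9061) = -11058 + 9829 = -1229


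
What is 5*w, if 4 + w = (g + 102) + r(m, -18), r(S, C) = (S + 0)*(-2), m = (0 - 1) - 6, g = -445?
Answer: -1665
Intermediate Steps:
m = -7 (m = -1 - 6 = -7)
r(S, C) = -2*S (r(S, C) = S*(-2) = -2*S)
w = -333 (w = -4 + ((-445 + 102) - 2*(-7)) = -4 + (-343 + 14) = -4 - 329 = -333)
5*w = 5*(-333) = -1665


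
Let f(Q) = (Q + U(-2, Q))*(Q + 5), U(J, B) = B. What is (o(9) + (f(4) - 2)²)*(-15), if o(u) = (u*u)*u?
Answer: -84435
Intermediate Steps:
o(u) = u³ (o(u) = u²*u = u³)
f(Q) = 2*Q*(5 + Q) (f(Q) = (Q + Q)*(Q + 5) = (2*Q)*(5 + Q) = 2*Q*(5 + Q))
(o(9) + (f(4) - 2)²)*(-15) = (9³ + (2*4*(5 + 4) - 2)²)*(-15) = (729 + (2*4*9 - 2)²)*(-15) = (729 + (72 - 2)²)*(-15) = (729 + 70²)*(-15) = (729 + 4900)*(-15) = 5629*(-15) = -84435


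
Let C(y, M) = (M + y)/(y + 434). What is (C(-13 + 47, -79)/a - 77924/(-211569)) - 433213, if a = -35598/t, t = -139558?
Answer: -28276862144654953/65272421604 ≈ -4.3321e+5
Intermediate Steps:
a = 17799/69779 (a = -35598/(-139558) = -35598*(-1/139558) = 17799/69779 ≈ 0.25508)
C(y, M) = (M + y)/(434 + y)
(C(-13 + 47, -79)/a - 77924/(-211569)) - 433213 = (((-79 + (-13 + 47))/(434 + (-13 + 47)))/(17799/69779) - 77924/(-211569)) - 433213 = (((-79 + 34)/(434 + 34))*(69779/17799) - 77924*(-1/211569)) - 433213 = ((-45/468)*(69779/17799) + 77924/211569) - 433213 = (((1/468)*(-45))*(69779/17799) + 77924/211569) - 433213 = (-5/52*69779/17799 + 77924/211569) - 433213 = (-348895/925548 + 77924/211569) - 433213 = -564321301/65272421604 - 433213 = -28276862144654953/65272421604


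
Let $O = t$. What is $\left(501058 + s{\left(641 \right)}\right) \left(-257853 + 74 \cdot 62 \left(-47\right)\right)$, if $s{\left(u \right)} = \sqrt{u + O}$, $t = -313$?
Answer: $-237245451362 - 946978 \sqrt{82} \approx -2.3725 \cdot 10^{11}$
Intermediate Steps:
$O = -313$
$s{\left(u \right)} = \sqrt{-313 + u}$ ($s{\left(u \right)} = \sqrt{u - 313} = \sqrt{-313 + u}$)
$\left(501058 + s{\left(641 \right)}\right) \left(-257853 + 74 \cdot 62 \left(-47\right)\right) = \left(501058 + \sqrt{-313 + 641}\right) \left(-257853 + 74 \cdot 62 \left(-47\right)\right) = \left(501058 + \sqrt{328}\right) \left(-257853 + 4588 \left(-47\right)\right) = \left(501058 + 2 \sqrt{82}\right) \left(-257853 - 215636\right) = \left(501058 + 2 \sqrt{82}\right) \left(-473489\right) = -237245451362 - 946978 \sqrt{82}$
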